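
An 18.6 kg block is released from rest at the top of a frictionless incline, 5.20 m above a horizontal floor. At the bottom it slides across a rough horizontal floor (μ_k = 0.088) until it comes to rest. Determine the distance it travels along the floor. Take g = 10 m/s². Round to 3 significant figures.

Applying the work–energy principle:
At rest all PE has been dissipated by friction: mgh = μ_k m g d
d = h/μ_k = 5.20/0.088 = 59.09 m

d = 59.1 m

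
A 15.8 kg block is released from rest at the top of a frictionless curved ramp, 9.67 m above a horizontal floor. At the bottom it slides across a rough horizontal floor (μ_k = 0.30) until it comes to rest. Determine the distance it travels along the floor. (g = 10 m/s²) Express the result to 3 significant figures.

d = 32.2 m

Energy at the top = energy at the end + work done against friction:
At rest all PE has been dissipated by friction: mgh = μ_k m g d
d = h/μ_k = 9.67/0.30 = 32.23 m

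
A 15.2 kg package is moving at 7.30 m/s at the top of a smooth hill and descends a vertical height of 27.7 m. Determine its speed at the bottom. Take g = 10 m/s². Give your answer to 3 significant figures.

By conservation of mechanical energy, ½mv₀² + mgh = ½mv²
v² = v₀² + 2gh = (7.30)² + 2(10)(27.7) = 607.29
v = √607.29 = 24.64 m/s

v = 24.6 m/s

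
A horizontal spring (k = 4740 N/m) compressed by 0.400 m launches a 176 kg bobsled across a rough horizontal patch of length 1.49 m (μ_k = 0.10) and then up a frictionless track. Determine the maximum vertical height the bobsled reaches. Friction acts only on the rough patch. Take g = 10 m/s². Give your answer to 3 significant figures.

Spring energy: E₀ = ½kx² = ½(4740)(0.400)² = 379.20 J
Friction: W_f = μ_k mg d = (0.10)(176)(10)(1.49) = 262.2 J
Energy at base of ramp: E = 379.20 − 262.2 = 116.96 J
At max height all remaining energy is PE: mgh = E ⇒ h = E/(mg) = 116.96/(176 × 10) = 0.06645 m

h = 0.0665 m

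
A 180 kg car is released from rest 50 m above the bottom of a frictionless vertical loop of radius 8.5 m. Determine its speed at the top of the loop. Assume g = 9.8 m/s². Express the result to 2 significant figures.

Energy conservation: mgh = ½mv_top² + mg(2r)
v_top² = 2g(h − 2r) = 2(9.8)(50 − 17.00) = 646.8
v_top = 25.43 m/s

v = 25 m/s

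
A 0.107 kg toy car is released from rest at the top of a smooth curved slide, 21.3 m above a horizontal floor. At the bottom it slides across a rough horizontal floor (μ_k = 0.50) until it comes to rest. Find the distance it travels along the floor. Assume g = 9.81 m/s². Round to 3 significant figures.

d = 42.6 m

Energy bookkeeping (friction removes W_f = μ_k N d):
At rest all PE has been dissipated by friction: mgh = μ_k m g d
d = h/μ_k = 21.3/0.50 = 42.60 m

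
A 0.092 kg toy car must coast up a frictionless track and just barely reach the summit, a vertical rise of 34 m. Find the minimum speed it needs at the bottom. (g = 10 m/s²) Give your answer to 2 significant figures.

v = 26 m/s

At the top it is momentarily at rest, so all KE converts to PE: ½mv² = mgh
v = √(2gh) = √(2 × 10 × 34) = 26.08 m/s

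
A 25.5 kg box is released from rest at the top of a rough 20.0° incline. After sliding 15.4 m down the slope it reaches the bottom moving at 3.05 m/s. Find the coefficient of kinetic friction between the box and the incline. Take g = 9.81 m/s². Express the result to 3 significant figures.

μ_k = 0.331

Energy balance down the incline: mg L sinθ − ½mv² = μ_k (mg cosθ) L
mgL sinθ = 1317.6 J; ½mv² = 118.61 J
W_f = 1317.6 − 118.61 = 1199 J
μ_k = W_f/(mg cosθ · L) = 1199/(235.1 × 15.4) = 0.3312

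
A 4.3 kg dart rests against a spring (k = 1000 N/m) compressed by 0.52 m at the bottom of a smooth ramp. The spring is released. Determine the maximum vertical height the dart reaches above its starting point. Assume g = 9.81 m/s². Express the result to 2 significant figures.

All spring PE becomes gravitational PE at the highest point: ½kx² = mgh
h = kx²/(2mg) = (1000)(0.52)²/(2 × 4.3 × 9.81) = 3.205 m

h = 3.2 m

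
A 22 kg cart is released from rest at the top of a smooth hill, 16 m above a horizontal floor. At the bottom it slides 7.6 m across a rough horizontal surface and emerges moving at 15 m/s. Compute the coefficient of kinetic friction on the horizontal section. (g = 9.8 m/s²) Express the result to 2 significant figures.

Energy bookkeeping (friction removes W_f = μ_k N d):
mgh = ½mv² + μ_k m g d
mgh = 3449.6 J; ½mv² = 2475.0 J
W_f = 3449.6 − 2475.0 = 974.6 J
μ_k = W_f/(mg·d) = 974.6/(215.6 × 7.6) = 0.5948

μ_k = 0.59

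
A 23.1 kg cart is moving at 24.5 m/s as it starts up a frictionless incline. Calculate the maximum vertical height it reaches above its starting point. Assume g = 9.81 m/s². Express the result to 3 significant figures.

h = 30.6 m

By energy conservation, ½mv² = mgh
h = v²/(2g) = 24.5²/(2 × 9.81) = 30.59 m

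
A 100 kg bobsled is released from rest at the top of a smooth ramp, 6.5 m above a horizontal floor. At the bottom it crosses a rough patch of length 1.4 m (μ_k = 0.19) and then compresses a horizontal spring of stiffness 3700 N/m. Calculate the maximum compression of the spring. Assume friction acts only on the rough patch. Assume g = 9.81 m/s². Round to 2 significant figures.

x = 1.8 m

Initial energy: E₁ = mgh = (100)(9.81)(6.5) = 6376.5 J
Friction removes W_f = μ_k mg d = (0.19)(100)(9.81)(1.4) = 260.9 J
Energy reaching the spring: E = 6376.5 − 260.9 = 6115.6 J
At max compression ½kx² = E ⇒ x = √(2E/k) = √(2 × 6115.6/3700) = 1.818 m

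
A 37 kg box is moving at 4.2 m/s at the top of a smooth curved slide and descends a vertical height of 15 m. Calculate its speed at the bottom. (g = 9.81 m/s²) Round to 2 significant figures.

Mechanical energy is conserved (no friction): ½mv₀² + mgh = ½mv²
v² = v₀² + 2gh = (4.2)² + 2(9.81)(15) = 311.94
v = √311.94 = 17.66 m/s

v = 18 m/s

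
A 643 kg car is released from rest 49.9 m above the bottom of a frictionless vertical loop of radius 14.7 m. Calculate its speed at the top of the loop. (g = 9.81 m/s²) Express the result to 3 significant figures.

v = 20.1 m/s

Energy conservation: mgh = ½mv_top² + mg(2r)
v_top² = 2g(h − 2r) = 2(9.81)(49.9 − 29.40) = 402.2
v_top = 20.06 m/s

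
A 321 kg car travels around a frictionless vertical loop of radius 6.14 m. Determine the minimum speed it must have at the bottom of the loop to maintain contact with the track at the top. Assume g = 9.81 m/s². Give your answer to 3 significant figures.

v = 17.4 m/s

At the top: mg = mv_top²/r ⇒ v_top² = gr = 60.23 m²/s²
Energy from bottom to top (height 2r): ½mv_bot² = ½mv_top² + mg(2r)
v_bot² = gr + 4gr = 5gr = 301.2
v_bot = √(5gr) = 17.35 m/s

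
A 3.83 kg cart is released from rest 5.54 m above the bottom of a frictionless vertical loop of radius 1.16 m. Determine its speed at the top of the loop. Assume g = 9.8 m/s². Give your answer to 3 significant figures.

Energy conservation: mgh = ½mv_top² + mg(2r)
v_top² = 2g(h − 2r) = 2(9.8)(5.54 − 2.320) = 63.11
v_top = 7.944 m/s

v = 7.94 m/s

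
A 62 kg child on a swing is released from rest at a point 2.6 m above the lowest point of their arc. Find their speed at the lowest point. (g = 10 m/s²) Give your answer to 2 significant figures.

v = 7.2 m/s

Energy conservation between the two points: mgh = ½mv²
The mass cancels from both sides.
v = √(2gh) = √(2 × 10 × 2.6) = √52.000 = 7.211 m/s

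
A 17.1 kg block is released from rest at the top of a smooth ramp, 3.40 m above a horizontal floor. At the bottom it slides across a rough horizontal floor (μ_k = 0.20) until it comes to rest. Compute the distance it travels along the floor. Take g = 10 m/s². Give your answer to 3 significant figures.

d = 17.0 m

Energy bookkeeping (friction removes W_f = μ_k N d):
At rest all PE has been dissipated by friction: mgh = μ_k m g d
d = h/μ_k = 3.40/0.20 = 17.00 m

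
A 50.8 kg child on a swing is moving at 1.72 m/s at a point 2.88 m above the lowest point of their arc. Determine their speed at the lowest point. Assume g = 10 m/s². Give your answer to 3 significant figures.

v = 7.78 m/s

Energy conservation between the two points: ½mv₀² + mgh = ½mv²
v² = v₀² + 2gh = (1.72)² + 2(10)(2.88) = 60.558
v = √60.558 = 7.782 m/s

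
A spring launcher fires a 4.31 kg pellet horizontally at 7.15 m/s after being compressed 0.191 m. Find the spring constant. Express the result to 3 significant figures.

Energy stored in the spring equals the launch KE: ½kx² = ½mv²
k = mv²/x² = (4.31)(7.15)²/(0.191)² = 6040 N/m

k = 6040 N/m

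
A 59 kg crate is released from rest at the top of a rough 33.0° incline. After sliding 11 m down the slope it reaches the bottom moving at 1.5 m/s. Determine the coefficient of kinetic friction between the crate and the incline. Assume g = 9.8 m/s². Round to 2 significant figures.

μ_k = 0.64

mgh = ½mv² + μ_k (mg cosθ) L, with h = L sinθ
mgL sinθ = 3464.0 J; ½mv² = 66.375 J
W_f = 3464.0 − 66.375 = 3398 J
μ_k = W_f/(mg cosθ · L) = 3398/(484.9 × 11) = 0.6370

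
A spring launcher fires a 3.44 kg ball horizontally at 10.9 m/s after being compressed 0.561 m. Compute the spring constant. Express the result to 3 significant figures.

½kx² = ½mv²
k = mv²/x² = (3.44)(10.9)²/(0.561)² = 1299 N/m

k = 1300 N/m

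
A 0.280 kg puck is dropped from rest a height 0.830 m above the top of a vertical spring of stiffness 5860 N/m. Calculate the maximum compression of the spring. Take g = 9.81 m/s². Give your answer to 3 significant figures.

x = 0.0284 m

Let x be the compression. The total drop is H + x, and the puck is instantaneously at rest at max compression, so energy conservation gives:
mg(H + x) = ½kx²
½(5860)x² − (0.280)(9.81)x − (0.280)(9.81)(0.830) = 0
2930x² − 2.747x − 2.280 = 0
x = [2.747 + √(7.545 + 26720)]/(2 × 2930) = 0.02837 m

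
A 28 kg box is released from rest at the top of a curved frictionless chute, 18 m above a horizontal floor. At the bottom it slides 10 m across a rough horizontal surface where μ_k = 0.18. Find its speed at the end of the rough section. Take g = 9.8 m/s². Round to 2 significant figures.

Energy at the top = energy at the end + work done against friction:
mgh = ½mv² + μ_k m g d
W_f = μ_k mg d = (0.18)(28)(9.8)(10) = 493.9 J
½mv² = mgh − W_f = 4939.2 − 493.9 = 4445.3 J
v = √(2 × 4445.3/28) = 17.82 m/s

v = 18 m/s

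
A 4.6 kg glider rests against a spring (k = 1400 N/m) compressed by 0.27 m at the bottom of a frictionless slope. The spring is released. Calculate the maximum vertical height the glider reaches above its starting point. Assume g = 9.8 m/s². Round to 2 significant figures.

h = 1.1 m

All spring PE becomes gravitational PE at the highest point: ½kx² = mgh
h = kx²/(2mg) = (1400)(0.27)²/(2 × 4.6 × 9.8) = 1.132 m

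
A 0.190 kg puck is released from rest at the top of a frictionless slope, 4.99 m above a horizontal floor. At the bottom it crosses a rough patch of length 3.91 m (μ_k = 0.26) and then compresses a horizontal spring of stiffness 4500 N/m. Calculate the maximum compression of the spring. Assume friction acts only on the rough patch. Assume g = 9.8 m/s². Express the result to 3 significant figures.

Initial energy: E₁ = mgh = (0.190)(9.8)(4.99) = 9.2914 J
Friction removes W_f = μ_k mg d = (0.26)(0.190)(9.8)(3.91) = 1.893 J
Energy reaching the spring: E = 9.2914 − 1.893 = 7.3985 J
At max compression ½kx² = E ⇒ x = √(2E/k) = √(2 × 7.3985/4500) = 0.05734 m

x = 0.0573 m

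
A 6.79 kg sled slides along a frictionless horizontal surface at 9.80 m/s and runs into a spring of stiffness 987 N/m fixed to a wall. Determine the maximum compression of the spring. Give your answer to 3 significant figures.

x = 0.813 m

Conservation of energy between contact and max compression: ½mv² = ½kx²
x = v√(m/k) = 9.80 × √(6.79/987) = 0.8128 m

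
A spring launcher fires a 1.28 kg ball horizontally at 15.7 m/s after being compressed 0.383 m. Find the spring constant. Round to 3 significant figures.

k = 2150 N/m

½kx² = ½mv²
k = mv²/x² = (1.28)(15.7)²/(0.383)² = 2151 N/m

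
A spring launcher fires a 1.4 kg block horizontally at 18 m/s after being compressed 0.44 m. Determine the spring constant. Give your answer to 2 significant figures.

Energy stored in the spring equals the launch KE: ½kx² = ½mv²
k = mv²/x² = (1.4)(18)²/(0.44)² = 2343 N/m

k = 2300 N/m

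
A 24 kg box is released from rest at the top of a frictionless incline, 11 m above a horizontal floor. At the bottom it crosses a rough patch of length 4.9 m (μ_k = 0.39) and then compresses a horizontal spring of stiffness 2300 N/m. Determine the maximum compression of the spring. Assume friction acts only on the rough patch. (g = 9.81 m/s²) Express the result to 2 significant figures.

x = 1.4 m

Initial energy: E₁ = mgh = (24)(9.81)(11) = 2589.8 J
Friction removes W_f = μ_k mg d = (0.39)(24)(9.81)(4.9) = 449.9 J
Energy reaching the spring: E = 2589.8 − 449.9 = 2139.9 J
At max compression ½kx² = E ⇒ x = √(2E/k) = √(2 × 2139.9/2300) = 1.364 m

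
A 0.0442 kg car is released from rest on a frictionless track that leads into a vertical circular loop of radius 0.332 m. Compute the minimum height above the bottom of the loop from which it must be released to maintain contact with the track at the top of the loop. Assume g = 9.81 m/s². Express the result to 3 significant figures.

At the top, for minimum speed gravity alone supplies the centripetal force: mg = mv_top²/r ⇒ v_top² = gr = 3.257 m²/s²
Energy conservation from release height h to the top (height 2r): mgh = ½mv_top² + mg(2r)
h = v_top²/(2g) + 2r = r/2 + 2r = 5r/2 = 0.8300 m

h = 0.830 m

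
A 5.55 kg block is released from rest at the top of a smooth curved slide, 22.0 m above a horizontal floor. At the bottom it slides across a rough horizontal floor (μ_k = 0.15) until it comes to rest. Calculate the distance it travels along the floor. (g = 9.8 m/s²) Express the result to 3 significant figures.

Energy bookkeeping (friction removes W_f = μ_k N d):
At rest all PE has been dissipated by friction: mgh = μ_k m g d
d = h/μ_k = 22.0/0.15 = 146.7 m

d = 147 m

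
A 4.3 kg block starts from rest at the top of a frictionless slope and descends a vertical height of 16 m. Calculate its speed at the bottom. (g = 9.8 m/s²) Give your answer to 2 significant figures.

v = 18 m/s

By conservation of mechanical energy, mgh = ½mv²
v = √(2gh) = √(2 × 9.8 × 16) = √313.60 = 17.71 m/s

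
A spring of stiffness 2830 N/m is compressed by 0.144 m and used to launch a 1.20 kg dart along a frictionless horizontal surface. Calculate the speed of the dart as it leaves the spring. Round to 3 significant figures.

Conservation of energy: ½kx² = ½mv²
v = x√(k/m) = 0.144 × √(2830/1.20) = 6.993 m/s

v = 6.99 m/s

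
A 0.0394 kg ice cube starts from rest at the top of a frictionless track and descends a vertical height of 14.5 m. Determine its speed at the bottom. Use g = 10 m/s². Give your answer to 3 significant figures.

Mechanical energy is conserved (no friction): mgh = ½mv²
v = √(2gh) = √(2 × 10 × 14.5) = √290.00 = 17.03 m/s

v = 17.0 m/s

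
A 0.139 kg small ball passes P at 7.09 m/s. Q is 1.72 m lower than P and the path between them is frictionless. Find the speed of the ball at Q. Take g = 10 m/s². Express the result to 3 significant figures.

v = 9.20 m/s

Energy conservation between the two points: ½mv₀² + mgh = ½mv²
The mass cancels from both sides.
v² = v₀² + 2gh = (7.09)² + 2(10)(1.72) = 84.668
v = √84.668 = 9.202 m/s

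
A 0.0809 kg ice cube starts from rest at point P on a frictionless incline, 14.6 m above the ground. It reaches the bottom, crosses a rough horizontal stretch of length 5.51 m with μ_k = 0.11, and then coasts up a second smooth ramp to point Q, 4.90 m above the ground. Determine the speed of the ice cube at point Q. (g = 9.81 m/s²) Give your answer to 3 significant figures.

Energy at P: mgh₁ = (0.0809)(9.81)(14.6) = 11.587 J
Friction loss: W_f = μ_k mg d = 0.4810 J
At Q: ½mv² + mgh₂ = mgh₁ − W_f
½mv² = 11.587 − 0.4810 − 3.8888 = 7.2172 J
v = √(2 × 7.2172/0.0809) = 13.36 m/s

v = 13.4 m/s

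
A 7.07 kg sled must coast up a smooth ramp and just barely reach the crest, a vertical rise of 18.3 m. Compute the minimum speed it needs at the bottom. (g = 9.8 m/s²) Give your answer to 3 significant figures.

At the top it is momentarily at rest, so all KE converts to PE: ½mv² = mgh
v = √(2gh) = √(2 × 9.8 × 18.3) = 18.94 m/s

v = 18.9 m/s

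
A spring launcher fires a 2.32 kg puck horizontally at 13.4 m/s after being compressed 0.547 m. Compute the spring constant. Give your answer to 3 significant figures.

Energy stored in the spring equals the launch KE: ½kx² = ½mv²
k = mv²/x² = (2.32)(13.4)²/(0.547)² = 1392 N/m

k = 1390 N/m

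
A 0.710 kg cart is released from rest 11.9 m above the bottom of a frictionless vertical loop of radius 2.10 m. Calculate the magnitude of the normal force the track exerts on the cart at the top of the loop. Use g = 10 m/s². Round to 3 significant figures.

N = 45.0 N

Energy from release to top (height 2r): mgh = ½mv_top² + mg(2r)
v_top² = 2g(h − 2r) = 2(10)(11.9 − 4.200) = 154.00 m²/s²
At the top, both N and weight point toward the centre: N + mg = mv_top²/r
N = m(v_top²/r − g) = 0.710(154.00/2.10 − 10) = 44.97 N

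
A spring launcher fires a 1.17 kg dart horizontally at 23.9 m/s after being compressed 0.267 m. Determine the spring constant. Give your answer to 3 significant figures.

Spring PE at full compression equals KE at release: ½kx² = ½mv²
k = mv²/x² = (1.17)(23.9)²/(0.267)² = 9375 N/m

k = 9370 N/m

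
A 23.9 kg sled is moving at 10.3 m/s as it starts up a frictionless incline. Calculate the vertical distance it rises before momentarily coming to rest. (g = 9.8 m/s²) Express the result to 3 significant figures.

By energy conservation, ½mv² = mgh
h = v²/(2g) = 10.3²/(2 × 9.8) = 5.413 m

h = 5.41 m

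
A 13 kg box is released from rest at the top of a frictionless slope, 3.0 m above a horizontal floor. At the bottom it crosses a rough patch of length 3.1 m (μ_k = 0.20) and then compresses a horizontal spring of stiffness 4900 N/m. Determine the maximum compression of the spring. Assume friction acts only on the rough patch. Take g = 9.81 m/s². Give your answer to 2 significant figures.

Initial energy: E₁ = mgh = (13)(9.81)(3.0) = 382.59 J
Friction removes W_f = μ_k mg d = (0.20)(13)(9.81)(3.1) = 79.07 J
Energy reaching the spring: E = 382.59 − 79.07 = 303.52 J
At max compression ½kx² = E ⇒ x = √(2E/k) = √(2 × 303.52/4900) = 0.3520 m

x = 0.35 m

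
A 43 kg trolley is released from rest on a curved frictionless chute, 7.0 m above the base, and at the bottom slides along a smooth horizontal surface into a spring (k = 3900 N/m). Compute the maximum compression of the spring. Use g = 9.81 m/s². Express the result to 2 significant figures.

x = 1.2 m

At max compression the trolley is momentarily at rest: mgh = ½kx²
x = √(2mgh/k) = √(2 × 43 × 9.81 × 7.0 / 3900) = 1.231 m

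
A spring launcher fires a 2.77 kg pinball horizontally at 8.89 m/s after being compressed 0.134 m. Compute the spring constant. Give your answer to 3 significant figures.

k = 12200 N/m

½kx² = ½mv²
k = mv²/x² = (2.77)(8.89)²/(0.134)² = 12192 N/m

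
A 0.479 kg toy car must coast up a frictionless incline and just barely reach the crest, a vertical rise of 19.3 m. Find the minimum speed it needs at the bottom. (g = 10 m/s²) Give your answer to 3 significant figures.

v = 19.6 m/s

At the top it is momentarily at rest, so all KE converts to PE: ½mv² = mgh
v = √(2gh) = √(2 × 10 × 19.3) = 19.65 m/s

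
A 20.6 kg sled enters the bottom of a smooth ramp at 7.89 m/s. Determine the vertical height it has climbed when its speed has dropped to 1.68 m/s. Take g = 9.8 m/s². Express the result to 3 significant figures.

h = 3.03 m

Conservation of energy: ½mv₁² = ½mv₂² + mgh
h = (v₁² − v₂²)/(2g) = (7.89² − 1.68²)/(2 × 9.8) = 3.032 m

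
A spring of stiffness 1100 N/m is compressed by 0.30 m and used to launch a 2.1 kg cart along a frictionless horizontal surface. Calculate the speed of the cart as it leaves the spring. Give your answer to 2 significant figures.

Spring PE converts entirely to kinetic energy: ½kx² = ½mv²
v = x√(k/m) = 0.30 × √(1100/2.1) = 6.866 m/s

v = 6.9 m/s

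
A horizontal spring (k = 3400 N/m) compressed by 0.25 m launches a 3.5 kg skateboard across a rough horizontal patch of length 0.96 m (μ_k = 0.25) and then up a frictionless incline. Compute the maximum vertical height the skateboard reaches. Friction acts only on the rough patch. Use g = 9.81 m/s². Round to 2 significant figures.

Spring energy: E₀ = ½kx² = ½(3400)(0.25)² = 106.25 J
Friction: W_f = μ_k mg d = (0.25)(3.5)(9.81)(0.96) = 8.240 J
Energy at base of ramp: E = 106.25 − 8.240 = 98.010 J
At max height all remaining energy is PE: mgh = E ⇒ h = E/(mg) = 98.010/(3.5 × 9.81) = 2.855 m

h = 2.9 m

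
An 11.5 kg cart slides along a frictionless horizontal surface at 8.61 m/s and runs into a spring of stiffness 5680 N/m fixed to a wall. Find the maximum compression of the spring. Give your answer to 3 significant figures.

Conservation of energy between contact and max compression: ½mv² = ½kx²
x = v√(m/k) = 8.61 × √(11.5/5680) = 0.3874 m

x = 0.387 m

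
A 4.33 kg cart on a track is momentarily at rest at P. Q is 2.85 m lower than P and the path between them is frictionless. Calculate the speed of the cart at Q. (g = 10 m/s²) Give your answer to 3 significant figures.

v = 7.55 m/s

Energy conservation between the two points: mgh = ½mv²
v = √(2gh) = √(2 × 10 × 2.85) = √57.000 = 7.550 m/s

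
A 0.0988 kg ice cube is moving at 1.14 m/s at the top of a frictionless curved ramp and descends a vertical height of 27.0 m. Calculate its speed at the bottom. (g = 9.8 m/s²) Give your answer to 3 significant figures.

Mechanical energy is conserved (no friction): ½mv₀² + mgh = ½mv²
The mass cancels from both sides.
v² = v₀² + 2gh = (1.14)² + 2(9.8)(27.0) = 530.50
v = √530.50 = 23.03 m/s

v = 23.0 m/s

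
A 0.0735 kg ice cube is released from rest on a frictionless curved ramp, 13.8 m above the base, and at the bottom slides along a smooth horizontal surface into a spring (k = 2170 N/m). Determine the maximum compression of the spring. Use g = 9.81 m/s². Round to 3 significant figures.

Energy conservation (no friction) from release to max compression: mgh = ½kx²
x = √(2mgh/k) = √(2 × 0.0735 × 9.81 × 13.8 / 2170) = 0.09576 m

x = 0.0958 m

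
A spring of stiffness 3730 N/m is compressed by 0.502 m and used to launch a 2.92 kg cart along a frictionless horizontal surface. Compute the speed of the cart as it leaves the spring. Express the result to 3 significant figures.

Conservation of energy: ½kx² = ½mv²
v = x√(k/m) = 0.502 × √(3730/2.92) = 17.94 m/s

v = 17.9 m/s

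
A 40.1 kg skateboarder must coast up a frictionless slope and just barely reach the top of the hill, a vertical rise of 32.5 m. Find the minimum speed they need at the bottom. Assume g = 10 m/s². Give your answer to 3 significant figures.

v = 25.5 m/s

At the top they are momentarily at rest, so all KE converts to PE: ½mv² = mgh
v = √(2gh) = √(2 × 10 × 32.5) = 25.50 m/s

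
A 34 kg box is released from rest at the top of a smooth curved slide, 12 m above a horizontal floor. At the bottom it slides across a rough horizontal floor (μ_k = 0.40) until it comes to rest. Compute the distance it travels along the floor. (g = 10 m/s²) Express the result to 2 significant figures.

d = 30 m

Energy bookkeeping (friction removes W_f = μ_k N d):
At rest all PE has been dissipated by friction: mgh = μ_k m g d
d = h/μ_k = 12/0.40 = 30.00 m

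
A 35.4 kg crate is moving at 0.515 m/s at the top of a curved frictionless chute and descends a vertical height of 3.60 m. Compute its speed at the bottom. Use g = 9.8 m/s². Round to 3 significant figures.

By conservation of mechanical energy, ½mv₀² + mgh = ½mv²
v² = v₀² + 2gh = (0.515)² + 2(9.8)(3.60) = 70.825
v = √70.825 = 8.416 m/s

v = 8.42 m/s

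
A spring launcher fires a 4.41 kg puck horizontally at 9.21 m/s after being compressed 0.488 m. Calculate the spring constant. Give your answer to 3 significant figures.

k = 1570 N/m

Spring PE at full compression equals KE at release: ½kx² = ½mv²
k = mv²/x² = (4.41)(9.21)²/(0.488)² = 1571 N/m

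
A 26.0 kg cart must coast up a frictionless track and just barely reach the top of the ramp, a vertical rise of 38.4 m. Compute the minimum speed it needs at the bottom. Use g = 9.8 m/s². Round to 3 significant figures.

v = 27.4 m/s

At the top it is momentarily at rest, so all KE converts to PE: ½mv² = mgh
v = √(2gh) = √(2 × 9.8 × 38.4) = 27.43 m/s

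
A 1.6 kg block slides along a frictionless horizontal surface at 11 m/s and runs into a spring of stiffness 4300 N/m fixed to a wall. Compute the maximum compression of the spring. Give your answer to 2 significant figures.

At max compression the block is momentarily at rest: ½mv² = ½kx²
x = v√(m/k) = 11 × √(1.6/4300) = 0.2122 m

x = 0.21 m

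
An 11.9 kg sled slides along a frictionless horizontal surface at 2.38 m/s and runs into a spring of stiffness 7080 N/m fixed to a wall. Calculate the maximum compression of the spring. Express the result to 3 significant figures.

x = 0.0976 m

Conservation of energy between contact and max compression: ½mv² = ½kx²
x = v√(m/k) = 2.38 × √(11.9/7080) = 0.09757 m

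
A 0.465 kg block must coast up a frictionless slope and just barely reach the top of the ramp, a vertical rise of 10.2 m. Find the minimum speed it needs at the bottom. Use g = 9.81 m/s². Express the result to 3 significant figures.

At the top it is momentarily at rest, so all KE converts to PE: ½mv² = mgh
v = √(2gh) = √(2 × 9.81 × 10.2) = 14.15 m/s

v = 14.1 m/s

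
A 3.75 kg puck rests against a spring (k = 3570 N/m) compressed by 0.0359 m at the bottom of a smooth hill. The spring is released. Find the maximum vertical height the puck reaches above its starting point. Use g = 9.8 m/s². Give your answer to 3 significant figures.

At maximum height the puck is at rest, so ½kx² = mgh
h = kx²/(2mg) = (3570)(0.0359)²/(2 × 3.75 × 9.8) = 0.06260 m

h = 0.0626 m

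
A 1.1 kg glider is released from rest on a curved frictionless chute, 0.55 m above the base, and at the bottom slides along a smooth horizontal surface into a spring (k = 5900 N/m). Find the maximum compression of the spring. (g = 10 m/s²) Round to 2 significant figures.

At max compression the glider is momentarily at rest: mgh = ½kx²
x = √(2mgh/k) = √(2 × 1.1 × 10 × 0.55 / 5900) = 0.04529 m

x = 0.045 m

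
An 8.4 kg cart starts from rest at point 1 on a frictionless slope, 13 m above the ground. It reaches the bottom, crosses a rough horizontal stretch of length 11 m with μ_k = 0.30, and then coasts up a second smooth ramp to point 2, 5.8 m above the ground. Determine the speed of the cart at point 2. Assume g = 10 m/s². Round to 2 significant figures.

Energy at 1: mgh₁ = (8.4)(10)(13) = 1092.0 J
Friction loss: W_f = μ_k mg d = 277.2 J
At 2: ½mv² + mgh₂ = mgh₁ − W_f
½mv² = 1092.0 − 277.2 − 487.20 = 327.60 J
v = √(2 × 327.60/8.4) = 8.832 m/s

v = 8.8 m/s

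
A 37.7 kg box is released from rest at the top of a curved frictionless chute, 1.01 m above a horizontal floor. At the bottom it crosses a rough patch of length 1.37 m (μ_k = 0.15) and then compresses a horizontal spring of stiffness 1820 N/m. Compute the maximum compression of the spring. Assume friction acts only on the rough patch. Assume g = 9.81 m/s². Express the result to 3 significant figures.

x = 0.572 m

Initial energy: E₁ = mgh = (37.7)(9.81)(1.01) = 373.54 J
Friction removes W_f = μ_k mg d = (0.15)(37.7)(9.81)(1.37) = 76.00 J
Energy reaching the spring: E = 373.54 − 76.00 = 297.53 J
At max compression ½kx² = E ⇒ x = √(2E/k) = √(2 × 297.53/1820) = 0.5718 m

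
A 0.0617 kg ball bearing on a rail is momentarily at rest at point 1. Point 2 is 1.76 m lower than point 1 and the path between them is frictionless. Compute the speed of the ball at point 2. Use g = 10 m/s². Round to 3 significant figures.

v = 5.93 m/s

Energy conservation between the two points: mgh = ½mv²
v = √(2gh) = √(2 × 10 × 1.76) = √35.200 = 5.933 m/s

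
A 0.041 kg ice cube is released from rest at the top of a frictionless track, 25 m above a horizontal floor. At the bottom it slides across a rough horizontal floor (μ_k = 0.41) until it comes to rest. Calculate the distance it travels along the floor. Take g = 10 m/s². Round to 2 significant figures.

d = 61 m

Energy bookkeeping (friction removes W_f = μ_k N d):
At rest all PE has been dissipated by friction: mgh = μ_k m g d
d = h/μ_k = 25/0.41 = 60.98 m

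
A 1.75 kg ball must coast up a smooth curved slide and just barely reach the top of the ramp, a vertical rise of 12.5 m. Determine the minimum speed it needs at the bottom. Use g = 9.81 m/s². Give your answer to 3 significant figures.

At the top it is momentarily at rest, so all KE converts to PE: ½mv² = mgh
v = √(2gh) = √(2 × 9.81 × 12.5) = 15.66 m/s

v = 15.7 m/s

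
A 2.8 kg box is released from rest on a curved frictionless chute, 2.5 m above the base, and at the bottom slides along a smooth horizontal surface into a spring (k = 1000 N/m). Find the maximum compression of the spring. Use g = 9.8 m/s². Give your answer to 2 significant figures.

At max compression the box is momentarily at rest: mgh = ½kx²
x = √(2mgh/k) = √(2 × 2.8 × 9.8 × 2.5 / 1000) = 0.3704 m

x = 0.37 m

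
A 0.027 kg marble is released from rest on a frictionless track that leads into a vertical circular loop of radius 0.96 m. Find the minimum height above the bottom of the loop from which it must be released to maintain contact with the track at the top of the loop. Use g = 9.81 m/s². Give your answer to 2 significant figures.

At the top, for minimum speed gravity alone supplies the centripetal force: mg = mv_top²/r ⇒ v_top² = gr = 9.418 m²/s²
Energy conservation from release height h to the top (height 2r): mgh = ½mv_top² + mg(2r)
h = v_top²/(2g) + 2r = r/2 + 2r = 5r/2 = 2.400 m

h = 2.4 m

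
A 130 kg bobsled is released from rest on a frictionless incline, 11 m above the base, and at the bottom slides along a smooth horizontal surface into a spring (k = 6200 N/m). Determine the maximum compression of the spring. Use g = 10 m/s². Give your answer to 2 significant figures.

x = 2.1 m

Gravitational PE at the top equals spring PE at max compression: mgh = ½kx²
x = √(2mgh/k) = √(2 × 130 × 10 × 11 / 6200) = 2.148 m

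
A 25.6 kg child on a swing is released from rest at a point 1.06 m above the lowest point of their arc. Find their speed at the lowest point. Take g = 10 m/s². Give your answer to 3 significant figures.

Energy conservation between the two points: mgh = ½mv²
v = √(2gh) = √(2 × 10 × 1.06) = √21.200 = 4.604 m/s

v = 4.60 m/s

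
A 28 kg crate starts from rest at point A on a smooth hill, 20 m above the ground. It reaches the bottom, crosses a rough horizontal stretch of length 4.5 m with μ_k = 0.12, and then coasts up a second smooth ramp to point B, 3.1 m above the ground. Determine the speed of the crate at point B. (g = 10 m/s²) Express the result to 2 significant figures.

Energy at A: mgh₁ = (28)(10)(20) = 5600.0 J
Friction loss: W_f = μ_k mg d = 151.2 J
At B: ½mv² + mgh₂ = mgh₁ − W_f
½mv² = 5600.0 − 151.2 − 868.00 = 4580.8 J
v = √(2 × 4580.8/28) = 18.09 m/s

v = 18 m/s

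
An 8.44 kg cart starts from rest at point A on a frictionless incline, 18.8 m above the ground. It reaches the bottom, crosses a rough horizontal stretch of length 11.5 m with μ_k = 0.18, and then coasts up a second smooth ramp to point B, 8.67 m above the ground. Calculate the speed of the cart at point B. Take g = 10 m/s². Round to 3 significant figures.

Energy at A: mgh₁ = (8.44)(10)(18.8) = 1586.7 J
Friction loss: W_f = μ_k mg d = 174.7 J
At B: ½mv² + mgh₂ = mgh₁ − W_f
½mv² = 1586.7 − 174.7 − 731.75 = 680.26 J
v = √(2 × 680.26/8.44) = 12.70 m/s

v = 12.7 m/s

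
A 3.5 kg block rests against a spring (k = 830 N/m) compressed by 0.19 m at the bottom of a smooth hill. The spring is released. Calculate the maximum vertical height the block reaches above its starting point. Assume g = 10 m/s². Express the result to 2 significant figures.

h = 0.43 m

Energy conservation from release to the highest point: ½kx² = mgh
h = kx²/(2mg) = (830)(0.19)²/(2 × 3.5 × 10) = 0.4280 m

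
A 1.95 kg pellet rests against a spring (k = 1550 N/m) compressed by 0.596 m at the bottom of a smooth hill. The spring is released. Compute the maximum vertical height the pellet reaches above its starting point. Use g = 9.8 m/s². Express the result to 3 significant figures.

h = 14.4 m

At maximum height the pellet is at rest, so ½kx² = mgh
h = kx²/(2mg) = (1550)(0.596)²/(2 × 1.95 × 9.8) = 14.41 m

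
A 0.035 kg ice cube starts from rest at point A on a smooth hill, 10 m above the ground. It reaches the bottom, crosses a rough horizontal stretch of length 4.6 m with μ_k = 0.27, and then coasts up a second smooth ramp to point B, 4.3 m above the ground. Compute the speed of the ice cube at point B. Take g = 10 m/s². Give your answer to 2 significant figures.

v = 9.4 m/s

Energy at A: mgh₁ = (0.035)(10)(10) = 3.5000 J
Friction loss: W_f = μ_k mg d = 0.4347 J
At B: ½mv² + mgh₂ = mgh₁ − W_f
½mv² = 3.5000 − 0.4347 − 1.5050 = 1.5603 J
v = √(2 × 1.5603/0.035) = 9.442 m/s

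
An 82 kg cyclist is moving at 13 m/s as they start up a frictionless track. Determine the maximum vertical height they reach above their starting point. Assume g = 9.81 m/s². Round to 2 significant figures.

By energy conservation, ½mv² = mgh
h = v²/(2g) = 13²/(2 × 9.81) = 8.614 m

h = 8.6 m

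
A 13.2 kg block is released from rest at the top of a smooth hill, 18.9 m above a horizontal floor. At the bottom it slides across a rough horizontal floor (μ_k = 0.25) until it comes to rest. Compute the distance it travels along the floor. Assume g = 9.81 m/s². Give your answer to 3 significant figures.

Energy bookkeeping (friction removes W_f = μ_k N d):
At rest all PE has been dissipated by friction: mgh = μ_k m g d
d = h/μ_k = 18.9/0.25 = 75.60 m

d = 75.6 m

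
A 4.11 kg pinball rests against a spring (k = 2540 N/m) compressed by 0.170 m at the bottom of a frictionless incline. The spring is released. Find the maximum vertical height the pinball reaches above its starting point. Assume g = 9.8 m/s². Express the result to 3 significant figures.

h = 0.911 m

Energy conservation from release to the highest point: ½kx² = mgh
h = kx²/(2mg) = (2540)(0.170)²/(2 × 4.11 × 9.8) = 0.9112 m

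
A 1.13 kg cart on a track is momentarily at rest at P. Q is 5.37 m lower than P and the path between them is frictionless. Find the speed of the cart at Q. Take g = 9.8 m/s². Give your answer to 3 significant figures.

v = 10.3 m/s

Energy conservation between the two points: mgh = ½mv²
v = √(2gh) = √(2 × 9.8 × 5.37) = √105.25 = 10.26 m/s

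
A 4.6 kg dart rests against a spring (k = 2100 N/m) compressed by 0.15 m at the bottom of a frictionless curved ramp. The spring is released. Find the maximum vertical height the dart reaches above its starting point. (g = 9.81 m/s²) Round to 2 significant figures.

h = 0.52 m

At maximum height the dart is at rest, so ½kx² = mgh
h = kx²/(2mg) = (2100)(0.15)²/(2 × 4.6 × 9.81) = 0.5235 m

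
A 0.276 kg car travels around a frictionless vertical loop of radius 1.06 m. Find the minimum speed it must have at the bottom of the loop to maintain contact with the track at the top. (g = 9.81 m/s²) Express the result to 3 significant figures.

v = 7.21 m/s

At the top: mg = mv_top²/r ⇒ v_top² = gr = 10.40 m²/s²
Energy from bottom to top (height 2r): ½mv_bot² = ½mv_top² + mg(2r)
v_bot² = gr + 4gr = 5gr = 51.99
v_bot = √(5gr) = 7.211 m/s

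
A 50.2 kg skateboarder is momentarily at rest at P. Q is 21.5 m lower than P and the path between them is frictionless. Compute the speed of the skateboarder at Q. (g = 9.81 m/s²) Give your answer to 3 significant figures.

Equating total energy at the two states: mgh = ½mv²
The mass cancels from both sides.
v = √(2gh) = √(2 × 9.81 × 21.5) = √421.83 = 20.54 m/s

v = 20.5 m/s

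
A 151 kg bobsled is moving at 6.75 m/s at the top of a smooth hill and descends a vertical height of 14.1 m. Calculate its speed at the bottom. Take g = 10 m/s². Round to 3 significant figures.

Energy conservation between the two points: ½mv₀² + mgh = ½mv²
v² = v₀² + 2gh = (6.75)² + 2(10)(14.1) = 327.56
v = √327.56 = 18.10 m/s

v = 18.1 m/s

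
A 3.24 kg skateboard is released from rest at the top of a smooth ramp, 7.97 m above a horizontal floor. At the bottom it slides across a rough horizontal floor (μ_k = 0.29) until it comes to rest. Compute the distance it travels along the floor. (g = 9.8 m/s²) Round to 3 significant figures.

d = 27.5 m

Energy at the top = energy at the end + work done against friction:
At rest all PE has been dissipated by friction: mgh = μ_k m g d
d = h/μ_k = 7.97/0.29 = 27.48 m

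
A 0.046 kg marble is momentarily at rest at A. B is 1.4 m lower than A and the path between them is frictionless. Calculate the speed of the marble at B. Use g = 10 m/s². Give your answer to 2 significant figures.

v = 5.3 m/s

Mechanical energy is conserved (no friction): mgh = ½mv²
v = √(2gh) = √(2 × 10 × 1.4) = √28.000 = 5.292 m/s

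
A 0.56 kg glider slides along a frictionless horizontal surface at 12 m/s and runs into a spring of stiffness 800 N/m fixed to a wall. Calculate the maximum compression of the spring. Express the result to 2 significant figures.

x = 0.32 m

All KE is stored as spring PE at maximum compression: ½mv² = ½kx²
x = v√(m/k) = 12 × √(0.56/800) = 0.3175 m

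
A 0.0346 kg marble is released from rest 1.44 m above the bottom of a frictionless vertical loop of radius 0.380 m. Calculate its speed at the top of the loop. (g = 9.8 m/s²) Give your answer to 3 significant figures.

Energy conservation: mgh = ½mv_top² + mg(2r)
v_top² = 2g(h − 2r) = 2(9.8)(1.44 − 0.7600) = 13.33
v_top = 3.651 m/s

v = 3.65 m/s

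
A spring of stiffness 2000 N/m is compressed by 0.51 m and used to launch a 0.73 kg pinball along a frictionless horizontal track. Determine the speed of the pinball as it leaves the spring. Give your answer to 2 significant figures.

v = 27 m/s

The pinball leaves the spring when the spring is at natural length, so ½kx² = ½mv²
v = x√(k/m) = 0.51 × √(2000/0.73) = 26.69 m/s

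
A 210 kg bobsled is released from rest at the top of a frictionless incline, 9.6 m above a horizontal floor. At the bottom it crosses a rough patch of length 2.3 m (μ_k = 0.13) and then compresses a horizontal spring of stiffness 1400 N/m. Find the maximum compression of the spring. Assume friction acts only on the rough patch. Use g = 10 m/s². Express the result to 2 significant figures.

Initial energy: E₁ = mgh = (210)(10)(9.6) = 20160 J
Friction removes W_f = μ_k mg d = (0.13)(210)(10)(2.3) = 627.9 J
Energy reaching the spring: E = 20160 − 627.9 = 19532 J
At max compression ½kx² = E ⇒ x = √(2E/k) = √(2 × 19532/1400) = 5.282 m

x = 5.3 m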